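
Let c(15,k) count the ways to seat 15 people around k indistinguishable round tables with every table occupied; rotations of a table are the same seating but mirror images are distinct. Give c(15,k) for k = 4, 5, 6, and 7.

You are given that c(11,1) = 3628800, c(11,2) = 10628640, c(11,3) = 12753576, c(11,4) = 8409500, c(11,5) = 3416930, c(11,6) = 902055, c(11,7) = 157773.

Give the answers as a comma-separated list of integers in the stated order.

r12: T_12,1=11×3628800+0=39916800; T_12,2=11×10628640+3628800=120543840; T_12,3=11×12753576+10628640=150917976; T_12,4=11×8409500+12753576=105258076; T_12,5=11×3416930+8409500=45995730; T_12,6=11×902055+3416930=13339535; T_12,7=11×157773+902055=2637558
r13: T_13,2=12×120543840+39916800=1486442880; T_13,3=12×150917976+120543840=1931559552; T_13,4=12×105258076+150917976=1414014888; T_13,5=12×45995730+105258076=657206836; T_13,6=12×13339535+45995730=206070150; T_13,7=12×2637558+13339535=44990231
r14: T_14,3=13×1931559552+1486442880=26596717056; T_14,4=13×1414014888+1931559552=20313753096; T_14,5=13×657206836+1414014888=9957703756; T_14,6=13×206070150+657206836=3336118786; T_14,7=13×44990231+206070150=790943153
r15: T_15,4=14×20313753096+26596717056=310989260400; T_15,5=14×9957703756+20313753096=159721605680; T_15,6=14×3336118786+9957703756=56663366760; T_15,7=14×790943153+3336118786=14409322928
Read c(15,4) = 310989260400, c(15,5) = 159721605680, c(15,6) = 56663366760, c(15,7) = 14409322928.

310989260400, 159721605680, 56663366760, 14409322928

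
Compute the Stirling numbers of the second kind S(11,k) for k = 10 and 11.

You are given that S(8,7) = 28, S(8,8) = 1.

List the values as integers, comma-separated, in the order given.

@9  (9,8):1·8+28→36, (9,9):0·9+1→1
@10  (10,9):1·9+36→45, (10,10):0·10+1→1
@11  (11,10):1·10+45→55, (11,11):0·11+1→1
Read S(11,10) = 55, S(11,11) = 1.

55, 1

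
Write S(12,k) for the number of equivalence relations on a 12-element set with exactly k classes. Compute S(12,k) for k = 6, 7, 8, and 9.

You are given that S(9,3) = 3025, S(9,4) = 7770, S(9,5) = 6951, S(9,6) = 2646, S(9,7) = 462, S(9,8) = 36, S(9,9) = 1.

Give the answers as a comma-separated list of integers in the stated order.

1323652, 627396, 159027, 22275

i=10: T(10,4)=3025+4·7770=34105 | T(10,5)=7770+5·6951=42525 | T(10,6)=6951+6·2646=22827 | T(10,7)=2646+7·462=5880 | T(10,8)=462+8·36=750 | T(10,9)=36+9·1=45
i=11: T(11,5)=34105+5·42525=246730 | T(11,6)=42525+6·22827=179487 | T(11,7)=22827+7·5880=63987 | T(11,8)=5880+8·750=11880 | T(11,9)=750+9·45=1155
i=12: T(12,6)=246730+6·179487=1323652 | T(12,7)=179487+7·63987=627396 | T(12,8)=63987+8·11880=159027 | T(12,9)=11880+9·1155=22275
Read S(12,6) = 1323652, S(12,7) = 627396, S(12,8) = 159027, S(12,9) = 22275.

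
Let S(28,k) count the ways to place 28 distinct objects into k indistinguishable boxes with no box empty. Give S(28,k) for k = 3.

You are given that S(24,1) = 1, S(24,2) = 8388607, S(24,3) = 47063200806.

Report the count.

3812664524766

row 25: T[25][1]=1·1+0=1  T[25][2]=2·8388607+1=16777215  T[25][3]=3·47063200806+8388607=141197991025
row 26: T[26][1]=1·1+0=1  T[26][2]=2·16777215+1=33554431  T[26][3]=3·141197991025+16777215=423610750290
row 27: T[27][2]=2·33554431+1=67108863  T[27][3]=3·423610750290+33554431=1270865805301
row 28: T[28][3]=3·1270865805301+67108863=3812664524766
Read S(28,3) = 3812664524766.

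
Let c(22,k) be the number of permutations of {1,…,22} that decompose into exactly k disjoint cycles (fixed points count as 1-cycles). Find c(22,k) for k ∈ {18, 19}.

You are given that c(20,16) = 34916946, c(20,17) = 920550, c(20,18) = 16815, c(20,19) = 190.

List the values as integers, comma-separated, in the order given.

@21  (21,17):920550·20+34916946→53327946, (21,18):16815·20+920550→1256850, (21,19):190·20+16815→20615
@22  (22,18):1256850·21+53327946→79721796, (22,19):20615·21+1256850→1689765
Read c(22,18) = 79721796, c(22,19) = 1689765.

79721796, 1689765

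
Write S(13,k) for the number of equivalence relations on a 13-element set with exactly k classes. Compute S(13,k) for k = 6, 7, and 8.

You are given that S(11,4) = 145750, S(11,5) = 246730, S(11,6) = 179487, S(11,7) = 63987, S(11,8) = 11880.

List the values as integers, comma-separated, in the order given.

9321312, 5715424, 1899612

i=12: T(12,5)=145750+5·246730=1379400 | T(12,6)=246730+6·179487=1323652 | T(12,7)=179487+7·63987=627396 | T(12,8)=63987+8·11880=159027
i=13: T(13,6)=1379400+6·1323652=9321312 | T(13,7)=1323652+7·627396=5715424 | T(13,8)=627396+8·159027=1899612
Read S(13,6) = 9321312, S(13,7) = 5715424, S(13,8) = 1899612.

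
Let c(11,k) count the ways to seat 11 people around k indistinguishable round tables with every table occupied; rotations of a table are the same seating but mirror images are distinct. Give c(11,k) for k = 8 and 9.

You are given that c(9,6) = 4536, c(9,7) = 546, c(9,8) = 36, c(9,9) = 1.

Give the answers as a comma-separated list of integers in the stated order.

18150, 1320

r10: T_10,7=9×546+4536=9450; T_10,8=9×36+546=870; T_10,9=9×1+36=45
r11: T_11,8=10×870+9450=18150; T_11,9=10×45+870=1320
Read c(11,8) = 18150, c(11,9) = 1320.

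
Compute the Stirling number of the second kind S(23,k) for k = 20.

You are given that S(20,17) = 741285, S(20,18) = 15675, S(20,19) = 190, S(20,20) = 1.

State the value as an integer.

1859550

row 21: T[21][18]=18·15675+741285=1023435  T[21][19]=19·190+15675=19285  T[21][20]=20·1+190=210
row 22: T[22][19]=19·19285+1023435=1389850  T[22][20]=20·210+19285=23485
row 23: T[23][20]=20·23485+1389850=1859550
Read S(23,20) = 1859550.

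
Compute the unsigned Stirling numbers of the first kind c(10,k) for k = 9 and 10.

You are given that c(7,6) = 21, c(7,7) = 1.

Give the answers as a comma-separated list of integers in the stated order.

45, 1

row 8: T[8][7]=7·1+21=28  T[8][8]=7·0+1=1
row 9: T[9][8]=8·1+28=36  T[9][9]=8·0+1=1
row 10: T[10][9]=9·1+36=45  T[10][10]=9·0+1=1
Read c(10,9) = 45, c(10,10) = 1.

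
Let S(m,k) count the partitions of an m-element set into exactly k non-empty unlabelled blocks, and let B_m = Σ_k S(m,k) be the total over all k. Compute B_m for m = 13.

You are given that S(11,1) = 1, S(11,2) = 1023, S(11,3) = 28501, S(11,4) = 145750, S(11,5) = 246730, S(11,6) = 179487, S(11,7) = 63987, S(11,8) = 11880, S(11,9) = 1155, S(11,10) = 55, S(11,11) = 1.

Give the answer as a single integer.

27644437

@12  (12,1):1·1+0→1, (12,2):1023·2+1→2047, (12,3):28501·3+1023→86526, (12,4):145750·4+28501→611501, (12,5):246730·5+145750→1379400, (12,6):179487·6+246730→1323652, (12,7):63987·7+179487→627396, (12,8):11880·8+63987→159027, (12,9):1155·9+11880→22275, (12,10):55·10+1155→1705, (12,11):1·11+55→66, (12,12):0·12+1→1
@13  (13,1):1·1+0→1, (13,2):2047·2+1→4095, (13,3):86526·3+2047→261625, (13,4):611501·4+86526→2532530, (13,5):1379400·5+611501→7508501, (13,6):1323652·6+1379400→9321312, (13,7):627396·7+1323652→5715424, (13,8):159027·8+627396→1899612, (13,9):22275·9+159027→359502, (13,10):1705·10+22275→39325, (13,11):66·11+1705→2431, (13,12):1·12+66→78, (13,13):0·13+1→1
B_13 = ΣS(13,k) = 1+4095+261625+2532530+7508501+9321312+5715424+1899612+359502+39325+2431+78+1 = 27644437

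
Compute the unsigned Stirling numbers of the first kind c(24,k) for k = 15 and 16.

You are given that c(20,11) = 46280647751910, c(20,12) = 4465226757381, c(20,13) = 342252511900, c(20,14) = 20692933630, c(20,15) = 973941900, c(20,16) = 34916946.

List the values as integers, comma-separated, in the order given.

@21  (21,12):4465226757381·20+46280647751910→135585182899530, (21,13):342252511900·20+4465226757381→11310276995381, (21,14):20692933630·20+342252511900→756111184500, (21,15):973941900·20+20692933630→40171771630, (21,16):34916946·20+973941900→1672280820
@22  (22,13):11310276995381·21+135585182899530→373100999802531, (22,14):756111184500·21+11310276995381→27188611869881, (22,15):40171771630·21+756111184500→1599718388730, (22,16):1672280820·21+40171771630→75289668850
@23  (23,14):27188611869881·22+373100999802531→971250460939913, (23,15):1599718388730·22+27188611869881→62382416421941, (23,16):75289668850·22+1599718388730→3256091103430
@24  (24,15):62382416421941·23+971250460939913→2406046038644556, (24,16):3256091103430·23+62382416421941→137272511800831
Read c(24,15) = 2406046038644556, c(24,16) = 137272511800831.

2406046038644556, 137272511800831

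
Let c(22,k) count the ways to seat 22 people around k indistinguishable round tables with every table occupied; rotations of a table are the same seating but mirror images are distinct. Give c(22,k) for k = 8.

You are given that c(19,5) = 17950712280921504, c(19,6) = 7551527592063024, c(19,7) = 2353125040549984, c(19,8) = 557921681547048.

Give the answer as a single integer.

r20: T_20,6=19×7551527592063024+17950712280921504=161429736530118960; T_20,7=19×2353125040549984+7551527592063024=52260903362512720; T_20,8=19×557921681547048+2353125040549984=12953636989943896
r21: T_21,7=20×52260903362512720+161429736530118960=1206647803780373360; T_21,8=20×12953636989943896+52260903362512720=311333643161390640
r22: T_22,8=21×311333643161390640+1206647803780373360=7744654310169576800
Read c(22,8) = 7744654310169576800.

7744654310169576800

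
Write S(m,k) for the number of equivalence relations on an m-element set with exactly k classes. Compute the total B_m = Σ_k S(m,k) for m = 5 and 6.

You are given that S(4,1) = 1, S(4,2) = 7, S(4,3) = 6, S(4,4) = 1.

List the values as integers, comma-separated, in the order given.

52, 203

r5: T_5,1=1×1+0=1; T_5,2=2×7+1=15; T_5,3=3×6+7=25; T_5,4=4×1+6=10; T_5,5=5×0+1=1
r6: T_6,1=1×1+0=1; T_6,2=2×15+1=31; T_6,3=3×25+15=90; T_6,4=4×10+25=65; T_6,5=5×1+10=15; T_6,6=6×0+1=1
B_5 = ΣS(5,k) = 1+15+25+10+1 = 52
B_6 = ΣS(6,k) = 1+31+90+65+15+1 = 203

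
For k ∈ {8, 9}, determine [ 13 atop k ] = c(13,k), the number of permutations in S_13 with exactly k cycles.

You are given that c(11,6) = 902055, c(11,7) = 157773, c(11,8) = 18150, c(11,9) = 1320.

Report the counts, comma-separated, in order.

r12: T_12,7=11×157773+902055=2637558; T_12,8=11×18150+157773=357423; T_12,9=11×1320+18150=32670
r13: T_13,8=12×357423+2637558=6926634; T_13,9=12×32670+357423=749463
Read c(13,8) = 6926634, c(13,9) = 749463.

6926634, 749463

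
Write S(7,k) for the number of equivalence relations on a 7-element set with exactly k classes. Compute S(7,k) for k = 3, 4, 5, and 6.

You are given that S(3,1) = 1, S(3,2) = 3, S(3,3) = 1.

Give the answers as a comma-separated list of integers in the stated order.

301, 350, 140, 21

row 4: T[4][1]=1·1+0=1  T[4][2]=2·3+1=7  T[4][3]=3·1+3=6  T[4][4]=4·0+1=1
row 5: T[5][1]=1·1+0=1  T[5][2]=2·7+1=15  T[5][3]=3·6+7=25  T[5][4]=4·1+6=10  T[5][5]=5·0+1=1
row 6: T[6][2]=2·15+1=31  T[6][3]=3·25+15=90  T[6][4]=4·10+25=65  T[6][5]=5·1+10=15  T[6][6]=6·0+1=1
row 7: T[7][3]=3·90+31=301  T[7][4]=4·65+90=350  T[7][5]=5·15+65=140  T[7][6]=6·1+15=21
Read S(7,3) = 301, S(7,4) = 350, S(7,5) = 140, S(7,6) = 21.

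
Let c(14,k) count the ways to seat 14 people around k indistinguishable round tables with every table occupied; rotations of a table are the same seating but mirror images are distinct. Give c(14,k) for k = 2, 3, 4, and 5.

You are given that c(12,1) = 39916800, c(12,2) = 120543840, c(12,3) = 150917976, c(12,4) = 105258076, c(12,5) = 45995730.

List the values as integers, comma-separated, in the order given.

row 13: T[13][1]=12·39916800+0=479001600  T[13][2]=12·120543840+39916800=1486442880  T[13][3]=12·150917976+120543840=1931559552  T[13][4]=12·105258076+150917976=1414014888  T[13][5]=12·45995730+105258076=657206836
row 14: T[14][2]=13·1486442880+479001600=19802759040  T[14][3]=13·1931559552+1486442880=26596717056  T[14][4]=13·1414014888+1931559552=20313753096  T[14][5]=13·657206836+1414014888=9957703756
Read c(14,2) = 19802759040, c(14,3) = 26596717056, c(14,4) = 20313753096, c(14,5) = 9957703756.

19802759040, 26596717056, 20313753096, 9957703756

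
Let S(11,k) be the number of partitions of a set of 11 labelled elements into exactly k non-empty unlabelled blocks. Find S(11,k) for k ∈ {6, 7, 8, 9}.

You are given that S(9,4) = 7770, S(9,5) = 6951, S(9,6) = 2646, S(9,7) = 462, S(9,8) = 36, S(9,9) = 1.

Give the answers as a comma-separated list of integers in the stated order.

179487, 63987, 11880, 1155

[10] T[10,5]:5*6951+7770=42525 · T[10,6]:6*2646+6951=22827 · T[10,7]:7*462+2646=5880 · T[10,8]:8*36+462=750 · T[10,9]:9*1+36=45
[11] T[11,6]:6*22827+42525=179487 · T[11,7]:7*5880+22827=63987 · T[11,8]:8*750+5880=11880 · T[11,9]:9*45+750=1155
Read S(11,6) = 179487, S(11,7) = 63987, S(11,8) = 11880, S(11,9) = 1155.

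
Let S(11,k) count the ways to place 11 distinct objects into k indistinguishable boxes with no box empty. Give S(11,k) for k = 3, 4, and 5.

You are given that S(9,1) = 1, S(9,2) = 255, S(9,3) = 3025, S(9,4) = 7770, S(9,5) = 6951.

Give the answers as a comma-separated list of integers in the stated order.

i=10: T(10,2)=1+2·255=511 | T(10,3)=255+3·3025=9330 | T(10,4)=3025+4·7770=34105 | T(10,5)=7770+5·6951=42525
i=11: T(11,3)=511+3·9330=28501 | T(11,4)=9330+4·34105=145750 | T(11,5)=34105+5·42525=246730
Read S(11,3) = 28501, S(11,4) = 145750, S(11,5) = 246730.

28501, 145750, 246730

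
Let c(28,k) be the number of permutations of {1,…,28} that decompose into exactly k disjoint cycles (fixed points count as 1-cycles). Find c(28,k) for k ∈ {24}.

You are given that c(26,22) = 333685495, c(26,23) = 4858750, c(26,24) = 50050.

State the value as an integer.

626334345

[27] T[27,23]:26*4858750+333685495=460012995 · T[27,24]:26*50050+4858750=6160050
[28] T[28,24]:27*6160050+460012995=626334345
Read c(28,24) = 626334345.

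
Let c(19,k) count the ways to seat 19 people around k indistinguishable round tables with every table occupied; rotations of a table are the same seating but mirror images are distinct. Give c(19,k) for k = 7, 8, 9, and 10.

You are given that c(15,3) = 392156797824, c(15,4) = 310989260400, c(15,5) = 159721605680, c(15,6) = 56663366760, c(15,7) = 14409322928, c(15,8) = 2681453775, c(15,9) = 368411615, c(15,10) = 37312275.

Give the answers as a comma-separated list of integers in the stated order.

2353125040549984, 557921681547048, 102417740732658, 14710753408923

i=16: T(16,4)=392156797824+15·310989260400=5056995703824 | T(16,5)=310989260400+15·159721605680=2706813345600 | T(16,6)=159721605680+15·56663366760=1009672107080 | T(16,7)=56663366760+15·14409322928=272803210680 | T(16,8)=14409322928+15·2681453775=54631129553 | T(16,9)=2681453775+15·368411615=8207628000 | T(16,10)=368411615+15·37312275=928095740
i=17: T(17,5)=5056995703824+16·2706813345600=48366009233424 | T(17,6)=2706813345600+16·1009672107080=18861567058880 | T(17,7)=1009672107080+16·272803210680=5374523477960 | T(17,8)=272803210680+16·54631129553=1146901283528 | T(17,9)=54631129553+16·8207628000=185953177553 | T(17,10)=8207628000+16·928095740=23057159840
i=18: T(18,6)=48366009233424+17·18861567058880=369012649234384 | T(18,7)=18861567058880+17·5374523477960=110228466184200 | T(18,8)=5374523477960+17·1146901283528=24871845297936 | T(18,9)=1146901283528+17·185953177553=4308105301929 | T(18,10)=185953177553+17·23057159840=577924894833
i=19: T(19,7)=369012649234384+18·110228466184200=2353125040549984 | T(19,8)=110228466184200+18·24871845297936=557921681547048 | T(19,9)=24871845297936+18·4308105301929=102417740732658 | T(19,10)=4308105301929+18·577924894833=14710753408923
Read c(19,7) = 2353125040549984, c(19,8) = 557921681547048, c(19,9) = 102417740732658, c(19,10) = 14710753408923.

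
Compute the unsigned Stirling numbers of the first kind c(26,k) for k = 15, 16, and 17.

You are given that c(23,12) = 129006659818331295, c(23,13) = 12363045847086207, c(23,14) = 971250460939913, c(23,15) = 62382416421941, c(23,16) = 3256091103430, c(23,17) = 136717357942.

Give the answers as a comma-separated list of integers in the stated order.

3557372853474553750, 234961569422786050, 12972753318542875

i=24: T(24,13)=129006659818331295+23·12363045847086207=413356714301314056 | T(24,14)=12363045847086207+23·971250460939913=34701806448704206 | T(24,15)=971250460939913+23·62382416421941=2406046038644556 | T(24,16)=62382416421941+23·3256091103430=137272511800831 | T(24,17)=3256091103430+23·136717357942=6400590336096
i=25: T(25,14)=413356714301314056+24·34701806448704206=1246200069070215000 | T(25,15)=34701806448704206+24·2406046038644556=92446911376173550 | T(25,16)=2406046038644556+24·137272511800831=5700586321864500 | T(25,17)=137272511800831+24·6400590336096=290886679867135
i=26: T(26,15)=1246200069070215000+25·92446911376173550=3557372853474553750 | T(26,16)=92446911376173550+25·5700586321864500=234961569422786050 | T(26,17)=5700586321864500+25·290886679867135=12972753318542875
Read c(26,15) = 3557372853474553750, c(26,16) = 234961569422786050, c(26,17) = 12972753318542875.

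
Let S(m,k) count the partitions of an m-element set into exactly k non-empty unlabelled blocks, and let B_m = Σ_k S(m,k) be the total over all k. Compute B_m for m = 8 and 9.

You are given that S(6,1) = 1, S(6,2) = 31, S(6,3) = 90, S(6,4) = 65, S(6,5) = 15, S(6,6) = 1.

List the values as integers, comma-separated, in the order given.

row 7: T[7][1]=1·1+0=1  T[7][2]=2·31+1=63  T[7][3]=3·90+31=301  T[7][4]=4·65+90=350  T[7][5]=5·15+65=140  T[7][6]=6·1+15=21  T[7][7]=7·0+1=1
row 8: T[8][1]=1·1+0=1  T[8][2]=2·63+1=127  T[8][3]=3·301+63=966  T[8][4]=4·350+301=1701  T[8][5]=5·140+350=1050  T[8][6]=6·21+140=266  T[8][7]=7·1+21=28  T[8][8]=8·0+1=1
row 9: T[9][1]=1·1+0=1  T[9][2]=2·127+1=255  T[9][3]=3·966+127=3025  T[9][4]=4·1701+966=7770  T[9][5]=5·1050+1701=6951  T[9][6]=6·266+1050=2646  T[9][7]=7·28+266=462  T[9][8]=8·1+28=36  T[9][9]=9·0+1=1
B_8 = ΣS(8,k) = 1+127+966+1701+1050+266+28+1 = 4140
B_9 = ΣS(9,k) = 1+255+3025+7770+6951+2646+462+36+1 = 21147

4140, 21147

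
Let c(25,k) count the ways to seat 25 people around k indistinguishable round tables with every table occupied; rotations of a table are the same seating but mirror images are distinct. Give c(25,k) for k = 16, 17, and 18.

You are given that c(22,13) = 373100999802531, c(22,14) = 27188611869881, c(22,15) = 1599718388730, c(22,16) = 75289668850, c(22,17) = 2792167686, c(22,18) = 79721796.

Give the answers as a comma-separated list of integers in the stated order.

5700586321864500, 290886679867135, 12191224980000

r23: T_23,14=22×27188611869881+373100999802531=971250460939913; T_23,15=22×1599718388730+27188611869881=62382416421941; T_23,16=22×75289668850+1599718388730=3256091103430; T_23,17=22×2792167686+75289668850=136717357942; T_23,18=22×79721796+2792167686=4546047198
r24: T_24,15=23×62382416421941+971250460939913=2406046038644556; T_24,16=23×3256091103430+62382416421941=137272511800831; T_24,17=23×136717357942+3256091103430=6400590336096; T_24,18=23×4546047198+136717357942=241276443496
r25: T_25,16=24×137272511800831+2406046038644556=5700586321864500; T_25,17=24×6400590336096+137272511800831=290886679867135; T_25,18=24×241276443496+6400590336096=12191224980000
Read c(25,16) = 5700586321864500, c(25,17) = 290886679867135, c(25,18) = 12191224980000.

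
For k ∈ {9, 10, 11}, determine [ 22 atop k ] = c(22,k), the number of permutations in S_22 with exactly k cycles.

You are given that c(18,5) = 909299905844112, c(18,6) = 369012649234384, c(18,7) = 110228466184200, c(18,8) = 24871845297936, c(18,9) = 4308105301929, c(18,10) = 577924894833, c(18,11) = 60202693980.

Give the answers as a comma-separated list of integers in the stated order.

@19  (19,6):369012649234384·18+909299905844112→7551527592063024, (19,7):110228466184200·18+369012649234384→2353125040549984, (19,8):24871845297936·18+110228466184200→557921681547048, (19,9):4308105301929·18+24871845297936→102417740732658, (19,10):577924894833·18+4308105301929→14710753408923, (19,11):60202693980·18+577924894833→1661573386473
@20  (20,7):2353125040549984·19+7551527592063024→52260903362512720, (20,8):557921681547048·19+2353125040549984→12953636989943896, (20,9):102417740732658·19+557921681547048→2503858755467550, (20,10):14710753408923·19+102417740732658→381922055502195, (20,11):1661573386473·19+14710753408923→46280647751910
@21  (21,8):12953636989943896·20+52260903362512720→311333643161390640, (21,9):2503858755467550·20+12953636989943896→63030812099294896, (21,10):381922055502195·20+2503858755467550→10142299865511450, (21,11):46280647751910·20+381922055502195→1307535010540395
@22  (22,9):63030812099294896·21+311333643161390640→1634980697246583456, (22,10):10142299865511450·21+63030812099294896→276019109275035346, (22,11):1307535010540395·21+10142299865511450→37600535086859745
Read c(22,9) = 1634980697246583456, c(22,10) = 276019109275035346, c(22,11) = 37600535086859745.

1634980697246583456, 276019109275035346, 37600535086859745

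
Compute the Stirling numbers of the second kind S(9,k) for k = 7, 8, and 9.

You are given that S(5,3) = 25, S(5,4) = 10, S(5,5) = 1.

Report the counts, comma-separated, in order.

462, 36, 1

@6  (6,4):10·4+25→65, (6,5):1·5+10→15, (6,6):0·6+1→1
@7  (7,5):15·5+65→140, (7,6):1·6+15→21, (7,7):0·7+1→1
@8  (8,6):21·6+140→266, (8,7):1·7+21→28, (8,8):0·8+1→1
@9  (9,7):28·7+266→462, (9,8):1·8+28→36, (9,9):0·9+1→1
Read S(9,7) = 462, S(9,8) = 36, S(9,9) = 1.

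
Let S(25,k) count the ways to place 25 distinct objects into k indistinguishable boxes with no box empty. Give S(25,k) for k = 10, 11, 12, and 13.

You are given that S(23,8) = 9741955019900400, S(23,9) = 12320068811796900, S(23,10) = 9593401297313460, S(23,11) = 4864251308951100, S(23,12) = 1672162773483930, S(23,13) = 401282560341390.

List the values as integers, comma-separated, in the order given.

1203163392175387500, 802355904438462660, 362262620784874680, 114485073343744260

@24  (24,9):12320068811796900·9+9741955019900400→120622574326072500, (24,10):9593401297313460·10+12320068811796900→108254081784931500, (24,11):4864251308951100·11+9593401297313460→63100165695775560, (24,12):1672162773483930·12+4864251308951100→24930204590758260, (24,13):401282560341390·13+1672162773483930→6888836057922000
@25  (25,10):108254081784931500·10+120622574326072500→1203163392175387500, (25,11):63100165695775560·11+108254081784931500→802355904438462660, (25,12):24930204590758260·12+63100165695775560→362262620784874680, (25,13):6888836057922000·13+24930204590758260→114485073343744260
Read S(25,10) = 1203163392175387500, S(25,11) = 802355904438462660, S(25,12) = 362262620784874680, S(25,13) = 114485073343744260.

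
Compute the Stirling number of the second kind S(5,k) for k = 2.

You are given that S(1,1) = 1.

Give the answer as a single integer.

15

i=2: T(2,1)=0+1·1=1 | T(2,2)=1+2·0=1
i=3: T(3,1)=0+1·1=1 | T(3,2)=1+2·1=3
i=4: T(4,1)=0+1·1=1 | T(4,2)=1+2·3=7
i=5: T(5,2)=1+2·7=15
Read S(5,2) = 15.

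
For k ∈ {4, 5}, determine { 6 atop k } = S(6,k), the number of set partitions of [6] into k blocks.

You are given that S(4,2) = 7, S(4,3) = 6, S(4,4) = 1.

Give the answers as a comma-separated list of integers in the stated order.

r5: T_5,3=3×6+7=25; T_5,4=4×1+6=10; T_5,5=5×0+1=1
r6: T_6,4=4×10+25=65; T_6,5=5×1+10=15
Read S(6,4) = 65, S(6,5) = 15.

65, 15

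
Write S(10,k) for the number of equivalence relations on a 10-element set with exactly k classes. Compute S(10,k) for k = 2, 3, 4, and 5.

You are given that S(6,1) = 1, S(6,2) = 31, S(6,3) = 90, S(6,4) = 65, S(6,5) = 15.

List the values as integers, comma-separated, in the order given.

row 7: T[7][1]=1·1+0=1  T[7][2]=2·31+1=63  T[7][3]=3·90+31=301  T[7][4]=4·65+90=350  T[7][5]=5·15+65=140
row 8: T[8][1]=1·1+0=1  T[8][2]=2·63+1=127  T[8][3]=3·301+63=966  T[8][4]=4·350+301=1701  T[8][5]=5·140+350=1050
row 9: T[9][1]=1·1+0=1  T[9][2]=2·127+1=255  T[9][3]=3·966+127=3025  T[9][4]=4·1701+966=7770  T[9][5]=5·1050+1701=6951
row 10: T[10][2]=2·255+1=511  T[10][3]=3·3025+255=9330  T[10][4]=4·7770+3025=34105  T[10][5]=5·6951+7770=42525
Read S(10,2) = 511, S(10,3) = 9330, S(10,4) = 34105, S(10,5) = 42525.

511, 9330, 34105, 42525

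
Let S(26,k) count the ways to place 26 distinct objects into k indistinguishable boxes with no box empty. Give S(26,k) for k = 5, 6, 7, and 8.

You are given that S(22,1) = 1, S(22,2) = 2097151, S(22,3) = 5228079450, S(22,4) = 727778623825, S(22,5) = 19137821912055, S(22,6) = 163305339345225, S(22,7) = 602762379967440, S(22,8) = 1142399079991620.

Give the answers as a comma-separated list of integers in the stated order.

12230196160292565, 224595186974125331, 1631853797991016600, 5749622251945664950

[23] T[23,2]:2*2097151+1=4194303 · T[23,3]:3*5228079450+2097151=15686335501 · T[23,4]:4*727778623825+5228079450=2916342574750 · T[23,5]:5*19137821912055+727778623825=96416888184100 · T[23,6]:6*163305339345225+19137821912055=998969857983405 · T[23,7]:7*602762379967440+163305339345225=4382641999117305 · T[23,8]:8*1142399079991620+602762379967440=9741955019900400
[24] T[24,3]:3*15686335501+4194303=47063200806 · T[24,4]:4*2916342574750+15686335501=11681056634501 · T[24,5]:5*96416888184100+2916342574750=485000783495250 · T[24,6]:6*998969857983405+96416888184100=6090236036084530 · T[24,7]:7*4382641999117305+998969857983405=31677463851804540 · T[24,8]:8*9741955019900400+4382641999117305=82318282158320505
[25] T[25,4]:4*11681056634501+47063200806=46771289738810 · T[25,5]:5*485000783495250+11681056634501=2436684974110751 · T[25,6]:6*6090236036084530+485000783495250=37026417000002430 · T[25,7]:7*31677463851804540+6090236036084530=227832482998716310 · T[25,8]:8*82318282158320505+31677463851804540=690223721118368580
[26] T[26,5]:5*2436684974110751+46771289738810=12230196160292565 · T[26,6]:6*37026417000002430+2436684974110751=224595186974125331 · T[26,7]:7*227832482998716310+37026417000002430=1631853797991016600 · T[26,8]:8*690223721118368580+227832482998716310=5749622251945664950
Read S(26,5) = 12230196160292565, S(26,6) = 224595186974125331, S(26,7) = 1631853797991016600, S(26,8) = 5749622251945664950.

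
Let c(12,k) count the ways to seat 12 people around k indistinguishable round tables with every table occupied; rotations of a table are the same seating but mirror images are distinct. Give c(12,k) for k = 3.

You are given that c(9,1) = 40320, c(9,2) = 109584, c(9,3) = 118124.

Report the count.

r10: T_10,1=9×40320+0=362880; T_10,2=9×109584+40320=1026576; T_10,3=9×118124+109584=1172700
r11: T_11,2=10×1026576+362880=10628640; T_11,3=10×1172700+1026576=12753576
r12: T_12,3=11×12753576+10628640=150917976
Read c(12,3) = 150917976.

150917976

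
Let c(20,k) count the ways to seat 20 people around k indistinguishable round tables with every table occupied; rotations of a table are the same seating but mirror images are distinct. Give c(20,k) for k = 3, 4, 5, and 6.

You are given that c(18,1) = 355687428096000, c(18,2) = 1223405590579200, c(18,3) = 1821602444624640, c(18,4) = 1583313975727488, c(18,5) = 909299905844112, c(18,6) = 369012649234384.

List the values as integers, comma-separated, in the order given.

668609730341153280, 610116075740491776, 371384787345228000, 161429736530118960

r19: T_19,2=18×1223405590579200+355687428096000=22376988058521600; T_19,3=18×1821602444624640+1223405590579200=34012249593822720; T_19,4=18×1583313975727488+1821602444624640=30321254007719424; T_19,5=18×909299905844112+1583313975727488=17950712280921504; T_19,6=18×369012649234384+909299905844112=7551527592063024
r20: T_20,3=19×34012249593822720+22376988058521600=668609730341153280; T_20,4=19×30321254007719424+34012249593822720=610116075740491776; T_20,5=19×17950712280921504+30321254007719424=371384787345228000; T_20,6=19×7551527592063024+17950712280921504=161429736530118960
Read c(20,3) = 668609730341153280, c(20,4) = 610116075740491776, c(20,5) = 371384787345228000, c(20,6) = 161429736530118960.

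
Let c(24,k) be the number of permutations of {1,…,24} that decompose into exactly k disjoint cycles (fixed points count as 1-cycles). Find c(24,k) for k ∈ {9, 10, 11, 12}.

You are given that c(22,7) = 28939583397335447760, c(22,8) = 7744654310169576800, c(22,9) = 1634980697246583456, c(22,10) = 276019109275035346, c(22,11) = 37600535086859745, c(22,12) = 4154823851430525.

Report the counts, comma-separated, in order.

i=23: T(23,8)=28939583397335447760+22·7744654310169576800=199321978221066137360 | T(23,9)=7744654310169576800+22·1634980697246583456=43714229649594412832 | T(23,10)=1634980697246583456+22·276019109275035346=7707401101297361068 | T(23,11)=276019109275035346+22·37600535086859745=1103230881185949736 | T(23,12)=37600535086859745+22·4154823851430525=129006659818331295
i=24: T(24,9)=199321978221066137360+23·43714229649594412832=1204749260161737632496 | T(24,10)=43714229649594412832+23·7707401101297361068=220984454979433717396 | T(24,11)=7707401101297361068+23·1103230881185949736=33081711368574204996 | T(24,12)=1103230881185949736+23·129006659818331295=4070384057007569521
Read c(24,9) = 1204749260161737632496, c(24,10) = 220984454979433717396, c(24,11) = 33081711368574204996, c(24,12) = 4070384057007569521.

1204749260161737632496, 220984454979433717396, 33081711368574204996, 4070384057007569521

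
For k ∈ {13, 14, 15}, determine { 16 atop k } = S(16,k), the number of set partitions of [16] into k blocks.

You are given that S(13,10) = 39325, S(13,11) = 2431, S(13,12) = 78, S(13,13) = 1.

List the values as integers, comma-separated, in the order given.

165620, 6020, 120

[14] T[14,11]:11*2431+39325=66066 · T[14,12]:12*78+2431=3367 · T[14,13]:13*1+78=91 · T[14,14]:14*0+1=1
[15] T[15,12]:12*3367+66066=106470 · T[15,13]:13*91+3367=4550 · T[15,14]:14*1+91=105 · T[15,15]:15*0+1=1
[16] T[16,13]:13*4550+106470=165620 · T[16,14]:14*105+4550=6020 · T[16,15]:15*1+105=120
Read S(16,13) = 165620, S(16,14) = 6020, S(16,15) = 120.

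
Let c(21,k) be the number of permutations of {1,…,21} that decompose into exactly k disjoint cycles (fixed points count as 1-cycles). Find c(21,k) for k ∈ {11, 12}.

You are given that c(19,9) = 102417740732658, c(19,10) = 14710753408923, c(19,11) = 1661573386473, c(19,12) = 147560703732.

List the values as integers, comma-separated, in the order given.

1307535010540395, 135585182899530

@20  (20,10):14710753408923·19+102417740732658→381922055502195, (20,11):1661573386473·19+14710753408923→46280647751910, (20,12):147560703732·19+1661573386473→4465226757381
@21  (21,11):46280647751910·20+381922055502195→1307535010540395, (21,12):4465226757381·20+46280647751910→135585182899530
Read c(21,11) = 1307535010540395, c(21,12) = 135585182899530.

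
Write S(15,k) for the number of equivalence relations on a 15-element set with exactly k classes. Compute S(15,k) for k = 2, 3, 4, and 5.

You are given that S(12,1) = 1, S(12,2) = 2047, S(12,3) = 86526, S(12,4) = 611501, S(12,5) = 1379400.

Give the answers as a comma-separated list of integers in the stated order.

16383, 2375101, 42355950, 210766920

[13] T[13,1]:1*1+0=1 · T[13,2]:2*2047+1=4095 · T[13,3]:3*86526+2047=261625 · T[13,4]:4*611501+86526=2532530 · T[13,5]:5*1379400+611501=7508501
[14] T[14,1]:1*1+0=1 · T[14,2]:2*4095+1=8191 · T[14,3]:3*261625+4095=788970 · T[14,4]:4*2532530+261625=10391745 · T[14,5]:5*7508501+2532530=40075035
[15] T[15,2]:2*8191+1=16383 · T[15,3]:3*788970+8191=2375101 · T[15,4]:4*10391745+788970=42355950 · T[15,5]:5*40075035+10391745=210766920
Read S(15,2) = 16383, S(15,3) = 2375101, S(15,4) = 42355950, S(15,5) = 210766920.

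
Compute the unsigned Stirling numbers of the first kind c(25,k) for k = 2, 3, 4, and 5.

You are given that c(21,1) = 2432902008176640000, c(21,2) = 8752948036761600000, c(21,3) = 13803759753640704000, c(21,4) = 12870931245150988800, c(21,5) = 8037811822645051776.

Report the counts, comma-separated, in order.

2342787216398718566400000, 3925495373278097719296000, 3936561409138663118131200, 2677503356427960382362624

@22  (22,1):2432902008176640000·21+0→51090942171709440000, (22,2):8752948036761600000·21+2432902008176640000→186244810780170240000, (22,3):13803759753640704000·21+8752948036761600000→298631902863216384000, (22,4):12870931245150988800·21+13803759753640704000→284093315901811468800, (22,5):8037811822645051776·21+12870931245150988800→181664979520697076096
@23  (23,1):51090942171709440000·22+0→1124000727777607680000, (23,2):186244810780170240000·22+51090942171709440000→4148476779335454720000, (23,3):298631902863216384000·22+186244810780170240000→6756146673770930688000, (23,4):284093315901811468800·22+298631902863216384000→6548684852703068697600, (23,5):181664979520697076096·22+284093315901811468800→4280722865357147142912
@24  (24,1):1124000727777607680000·23+0→25852016738884976640000, (24,2):4148476779335454720000·23+1124000727777607680000→96538966652493066240000, (24,3):6756146673770930688000·23+4148476779335454720000→159539850276066860544000, (24,4):6548684852703068697600·23+6756146673770930688000→157375898285941510732800, (24,5):4280722865357147142912·23+6548684852703068697600→105005310755917452984576
@25  (25,2):96538966652493066240000·24+25852016738884976640000→2342787216398718566400000, (25,3):159539850276066860544000·24+96538966652493066240000→3925495373278097719296000, (25,4):157375898285941510732800·24+159539850276066860544000→3936561409138663118131200, (25,5):105005310755917452984576·24+157375898285941510732800→2677503356427960382362624
Read c(25,2) = 2342787216398718566400000, c(25,3) = 3925495373278097719296000, c(25,4) = 3936561409138663118131200, c(25,5) = 2677503356427960382362624.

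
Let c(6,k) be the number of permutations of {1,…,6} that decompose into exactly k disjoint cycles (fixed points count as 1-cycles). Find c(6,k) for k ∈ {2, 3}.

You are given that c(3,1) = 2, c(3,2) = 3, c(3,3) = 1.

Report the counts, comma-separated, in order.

@4  (4,1):2·3+0→6, (4,2):3·3+2→11, (4,3):1·3+3→6
@5  (5,1):6·4+0→24, (5,2):11·4+6→50, (5,3):6·4+11→35
@6  (6,2):50·5+24→274, (6,3):35·5+50→225
Read c(6,2) = 274, c(6,3) = 225.

274, 225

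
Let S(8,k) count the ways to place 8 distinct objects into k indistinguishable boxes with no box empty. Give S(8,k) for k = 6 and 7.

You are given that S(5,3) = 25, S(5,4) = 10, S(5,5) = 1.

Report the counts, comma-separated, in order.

266, 28

i=6: T(6,4)=25+4·10=65 | T(6,5)=10+5·1=15 | T(6,6)=1+6·0=1
i=7: T(7,5)=65+5·15=140 | T(7,6)=15+6·1=21 | T(7,7)=1+7·0=1
i=8: T(8,6)=140+6·21=266 | T(8,7)=21+7·1=28
Read S(8,6) = 266, S(8,7) = 28.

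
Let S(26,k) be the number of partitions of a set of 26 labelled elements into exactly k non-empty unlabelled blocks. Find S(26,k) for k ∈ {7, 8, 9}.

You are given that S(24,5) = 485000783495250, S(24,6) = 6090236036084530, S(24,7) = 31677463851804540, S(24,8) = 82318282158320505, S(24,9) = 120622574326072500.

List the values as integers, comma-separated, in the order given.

1631853797991016600, 5749622251945664950, 11201516780955125625

[25] T[25,6]:6*6090236036084530+485000783495250=37026417000002430 · T[25,7]:7*31677463851804540+6090236036084530=227832482998716310 · T[25,8]:8*82318282158320505+31677463851804540=690223721118368580 · T[25,9]:9*120622574326072500+82318282158320505=1167921451092973005
[26] T[26,7]:7*227832482998716310+37026417000002430=1631853797991016600 · T[26,8]:8*690223721118368580+227832482998716310=5749622251945664950 · T[26,9]:9*1167921451092973005+690223721118368580=11201516780955125625
Read S(26,7) = 1631853797991016600, S(26,8) = 5749622251945664950, S(26,9) = 11201516780955125625.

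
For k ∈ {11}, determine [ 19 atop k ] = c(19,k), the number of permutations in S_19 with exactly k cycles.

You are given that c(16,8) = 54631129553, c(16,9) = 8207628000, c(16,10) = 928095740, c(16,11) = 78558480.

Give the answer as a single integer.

1661573386473

i=17: T(17,9)=54631129553+16·8207628000=185953177553 | T(17,10)=8207628000+16·928095740=23057159840 | T(17,11)=928095740+16·78558480=2185031420
i=18: T(18,10)=185953177553+17·23057159840=577924894833 | T(18,11)=23057159840+17·2185031420=60202693980
i=19: T(19,11)=577924894833+18·60202693980=1661573386473
Read c(19,11) = 1661573386473.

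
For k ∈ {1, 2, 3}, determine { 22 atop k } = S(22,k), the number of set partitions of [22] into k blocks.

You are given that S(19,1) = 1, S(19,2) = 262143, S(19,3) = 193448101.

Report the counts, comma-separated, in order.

r20: T_20,1=1×1+0=1; T_20,2=2×262143+1=524287; T_20,3=3×193448101+262143=580606446
r21: T_21,1=1×1+0=1; T_21,2=2×524287+1=1048575; T_21,3=3×580606446+524287=1742343625
r22: T_22,1=1×1+0=1; T_22,2=2×1048575+1=2097151; T_22,3=3×1742343625+1048575=5228079450
Read S(22,1) = 1, S(22,2) = 2097151, S(22,3) = 5228079450.

1, 2097151, 5228079450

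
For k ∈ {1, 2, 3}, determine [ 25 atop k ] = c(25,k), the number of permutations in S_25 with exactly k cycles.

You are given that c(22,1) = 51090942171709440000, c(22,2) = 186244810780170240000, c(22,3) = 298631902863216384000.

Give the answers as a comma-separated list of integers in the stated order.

[23] T[23,1]:22*51090942171709440000+0=1124000727777607680000 · T[23,2]:22*186244810780170240000+51090942171709440000=4148476779335454720000 · T[23,3]:22*298631902863216384000+186244810780170240000=6756146673770930688000
[24] T[24,1]:23*1124000727777607680000+0=25852016738884976640000 · T[24,2]:23*4148476779335454720000+1124000727777607680000=96538966652493066240000 · T[24,3]:23*6756146673770930688000+4148476779335454720000=159539850276066860544000
[25] T[25,1]:24*25852016738884976640000+0=620448401733239439360000 · T[25,2]:24*96538966652493066240000+25852016738884976640000=2342787216398718566400000 · T[25,3]:24*159539850276066860544000+96538966652493066240000=3925495373278097719296000
Read c(25,1) = 620448401733239439360000, c(25,2) = 2342787216398718566400000, c(25,3) = 3925495373278097719296000.

620448401733239439360000, 2342787216398718566400000, 3925495373278097719296000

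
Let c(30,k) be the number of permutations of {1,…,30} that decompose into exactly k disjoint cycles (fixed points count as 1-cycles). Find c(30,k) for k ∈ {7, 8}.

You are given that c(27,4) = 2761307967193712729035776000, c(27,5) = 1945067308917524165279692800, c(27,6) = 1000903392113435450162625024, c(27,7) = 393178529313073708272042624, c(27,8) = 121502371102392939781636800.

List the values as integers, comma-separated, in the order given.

11139316913434780466101123891200, 3674201658710345201899117607040

r28: T_28,5=27×1945067308917524165279692800+2761307967193712729035776000=55278125307966865191587481600; T_28,6=27×1000903392113435450162625024+1945067308917524165279692800=28969458895980281319670568448; T_28,7=27×393178529313073708272042624+1000903392113435450162625024=11616723683566425573507775872; T_28,8=27×121502371102392939781636800+393178529313073708272042624=3673742549077683082376236224
r29: T_29,6=28×28969458895980281319670568448+55278125307966865191587481600=866422974395414742142363398144; T_29,7=28×11616723683566425573507775872+28969458895980281319670568448=354237722035840197377888292864; T_29,8=28×3673742549077683082376236224+11616723683566425573507775872=114481515057741551880042390144
r30: T_30,7=29×354237722035840197377888292864+866422974395414742142363398144=11139316913434780466101123891200; T_30,8=29×114481515057741551880042390144+354237722035840197377888292864=3674201658710345201899117607040
Read c(30,7) = 11139316913434780466101123891200, c(30,8) = 3674201658710345201899117607040.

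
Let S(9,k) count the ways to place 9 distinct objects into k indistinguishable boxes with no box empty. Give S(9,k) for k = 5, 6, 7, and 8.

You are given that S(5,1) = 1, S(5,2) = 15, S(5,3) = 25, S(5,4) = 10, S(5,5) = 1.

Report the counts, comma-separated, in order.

6951, 2646, 462, 36

@6  (6,2):15·2+1→31, (6,3):25·3+15→90, (6,4):10·4+25→65, (6,5):1·5+10→15, (6,6):0·6+1→1
@7  (7,3):90·3+31→301, (7,4):65·4+90→350, (7,5):15·5+65→140, (7,6):1·6+15→21, (7,7):0·7+1→1
@8  (8,4):350·4+301→1701, (8,5):140·5+350→1050, (8,6):21·6+140→266, (8,7):1·7+21→28, (8,8):0·8+1→1
@9  (9,5):1050·5+1701→6951, (9,6):266·6+1050→2646, (9,7):28·7+266→462, (9,8):1·8+28→36
Read S(9,5) = 6951, S(9,6) = 2646, S(9,7) = 462, S(9,8) = 36.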